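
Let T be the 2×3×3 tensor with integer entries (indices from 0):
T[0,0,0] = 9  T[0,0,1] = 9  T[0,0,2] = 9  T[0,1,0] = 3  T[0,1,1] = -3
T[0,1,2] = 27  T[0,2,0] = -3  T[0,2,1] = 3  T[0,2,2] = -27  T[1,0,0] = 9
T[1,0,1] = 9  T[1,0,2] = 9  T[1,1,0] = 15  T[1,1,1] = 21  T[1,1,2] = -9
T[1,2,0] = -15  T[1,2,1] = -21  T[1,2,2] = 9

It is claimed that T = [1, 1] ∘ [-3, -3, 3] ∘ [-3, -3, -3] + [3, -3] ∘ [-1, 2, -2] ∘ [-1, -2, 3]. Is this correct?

No

Reconstruct entry (0,0,0) from the claimed factors: Σₗ aₗ[0]bₗ[0]cₗ[0] = (1)·(-3)·(-3) + (3)·(-1)·(-1) = 12, but T[0,0,0] = 9. The claim is false.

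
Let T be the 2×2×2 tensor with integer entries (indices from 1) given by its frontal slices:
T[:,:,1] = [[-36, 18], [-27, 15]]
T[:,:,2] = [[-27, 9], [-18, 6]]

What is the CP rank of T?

Lower bound: the mode-1 unfolding of T (rows indexed by i, columns by (j,k) = (1,1), (1,2), (2,1), (2,2)) is [[-36, -27, 18, 9], [-27, -18, 15, 6]].
There the 2×2 minor on rows i ∈ {1, 2}, columns (j,k) ∈ {(1,1), (1,2)} is det [[-36, -27], [-27, -18]] = -81 ≠ 0, so this unfolding has rank ≥ 2; CP rank is at least every unfolding rank, so rank(T) ≥ 2. (This is only a lower bound: in general the CP rank may exceed every unfolding rank, so we still need to exhibit 2 rank-1 terms summing to T.)
Upper bound — finding two terms. Write S_k = T[:,:,k] for the frontal slices: S₁ = [[-36, 18], [-27, 15]], S₂ = [[-27, 9], [-18, 6]].
If T = a₁ (x) b₁ (x) c₁ + a₂ (x) b₂ (x) c₂ then each S_k = c₁[k]·a₁b₁ᵀ + c₂[k]·a₂b₂ᵀ. S₁ and S₂ are linearly independent, so a₁b₁ᵀ and a₂b₂ᵀ must span the same plane of matrices: they are the rank-1 matrices of the form x·S₁ + y·S₂.
det(x·S₁ + y·S₂) is −54·x² − 54·xy = (-54)·(x + y)(x), vanishing at (x:y) = (1:-1) and (0:1).
M₁ = S₁ − S₂ = [[-9, 9], [-9, 9]] = (-9)·(1, 1)(1, -1)ᵀ and M₂ = S₂ = [[-27, 9], [-18, 6]] = (-3)·(3, 2)(3, -1)ᵀ, so take a₁ = (1, 1), b₁ = (1, -1), a₂ = (3, 2), b₂ = (3, -1).
Each slice is an integer combination of E₁ = a₁b₁ᵀ and E₂ = a₂b₂ᵀ: S₁ = −9·E₁ − 3·E₂, S₂ = −3·E₂; reading off coefficients, c₁ = (-9, 0) and c₂ = (-3, -3).
Hence T = (1, 1) (x) (1, -1) (x) (-9, 0) + (3, 2) (x) (3, -1) (x) (-3, -3), so rank(T) ≤ 2.
These bounds meet, so rank(T) = 2.

2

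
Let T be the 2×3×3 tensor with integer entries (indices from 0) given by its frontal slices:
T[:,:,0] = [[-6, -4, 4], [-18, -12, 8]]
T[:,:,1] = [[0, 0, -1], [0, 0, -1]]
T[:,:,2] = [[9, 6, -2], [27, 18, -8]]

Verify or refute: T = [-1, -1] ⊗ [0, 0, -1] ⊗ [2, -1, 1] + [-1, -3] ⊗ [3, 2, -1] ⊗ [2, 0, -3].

Yes

Reconstruct entrywise from the claimed factors. For example, T[0,0,0] = -6 and Σₗ aₗ[0]bₗ[0]cₗ[0] = (-1)·(0)·(2) + (-1)·(3)·(2) = -6; checking all 18 entries, every one matches. The claim holds.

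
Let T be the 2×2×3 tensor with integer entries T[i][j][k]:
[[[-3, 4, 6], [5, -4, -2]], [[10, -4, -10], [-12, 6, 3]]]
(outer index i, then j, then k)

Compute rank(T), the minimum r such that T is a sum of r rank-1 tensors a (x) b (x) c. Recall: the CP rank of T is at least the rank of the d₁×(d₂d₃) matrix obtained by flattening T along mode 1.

3

Lower bound: the mode-3 unfolding of T (rows indexed by k, columns by (i,j) = (0,0), (0,1), (1,0), (1,1)) is [[-3, 5, 10, -12], [4, -4, -4, 6], [6, -2, -10, 3]].
There the 3×3 minor on rows k ∈ {0, 1, 2}, columns (i,j) ∈ {(0,0), (0,1), (1,0)} is det [[-3, 5, 10], [4, -4, -4], [6, -2, -10]] = 144 ≠ 0, so this unfolding has rank ≥ 3; CP rank is at least every unfolding rank, so rank(T) ≥ 3. (This is only a lower bound: in general the CP rank may exceed every unfolding rank, so we still need to exhibit 3 rank-1 terms summing to T.)
Upper bound: T is a sum of 3 rank-1 terms, T = [0, 1] (x) [2, -1] (x) [2, 2, 1] + [1, -2] (x) [1, -1] (x) [-4, 4, 4] + [1, -2] (x) [1, 1] (x) [1, 0, 2] (written with every a and b primitive with positive leading entry and the scale carried by c; CP decompositions are not unique, and this one is verified by expanding entrywise), so rank(T) ≤ 3.
These bounds meet, so rank(T) = 3.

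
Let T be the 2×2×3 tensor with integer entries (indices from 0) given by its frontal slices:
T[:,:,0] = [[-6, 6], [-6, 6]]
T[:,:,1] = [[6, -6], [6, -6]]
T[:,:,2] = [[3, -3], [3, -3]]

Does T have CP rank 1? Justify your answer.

The mode-1 fibre T[:,0,0] = [-6, -6] gives a = (1, 1) (primitive direction); the mode-2 fibre T[0,:,0] = [-6, 6] gives b = (1, -1); then c[k] = T[0,0,k] / (a[0]·b[0]) = [-6, 6, 3] / 1 = (-6, 6, 3).
Expanding (1, 1) ⊗ (1, -1) ⊗ (-6, 6, 3) reproduces all 12 entries of T, so T = (1, 1) ⊗ (1, -1) ⊗ (-6, 6, 3) and rank(T) ≤ 1.
Equivalently every frontal slice T[:,:,k] is c[k] times the rank-1 matrix (1, 1) ⊗ (1, -1). So T has rank 1 (it is nonzero).

Yes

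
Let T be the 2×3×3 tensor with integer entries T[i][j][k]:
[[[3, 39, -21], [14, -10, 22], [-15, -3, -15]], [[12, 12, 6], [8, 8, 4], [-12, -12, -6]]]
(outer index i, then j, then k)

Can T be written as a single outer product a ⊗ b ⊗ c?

The mode-2 unfolding of T (rows indexed by j, columns by (i,k) = (0,0), (0,1), (0,2), (1,0), (1,1), (1,2)) is [[3, 39, -21, 12, 12, 6], [14, -10, 22, 8, 8, 4], [-15, -3, -15, -12, -12, -6]].
There the 2×2 minor on rows j ∈ {0, 1}, columns (i,k) ∈ {(0,0), (0,1)} is det [[3, 39], [14, -10]] = -576 ≠ 0, so this unfolding has rank ≥ 2; CP rank is at least every unfolding rank, so rank(T) ≥ 2.
In particular rank(T) ≥ 2 > 1, so T is not rank-1.

No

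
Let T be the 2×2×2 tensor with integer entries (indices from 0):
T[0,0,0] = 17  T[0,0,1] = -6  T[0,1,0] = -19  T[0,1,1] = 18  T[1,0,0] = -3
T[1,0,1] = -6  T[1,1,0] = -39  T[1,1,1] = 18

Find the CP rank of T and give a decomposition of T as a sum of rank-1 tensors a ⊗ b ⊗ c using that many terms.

rank(T) = 2

Lower bound: the mode-3 unfolding of T (rows indexed by k, columns by (i,j) = (0,0), (0,1), (1,0), (1,1)) is [[17, -19, -3, -39], [-6, 18, -6, 18]].
There the 2×2 minor on rows k ∈ {0, 1}, columns (i,j) ∈ {(0,0), (0,1)} is det [[17, -19], [-6, 18]] = 192 ≠ 0, so this unfolding has rank ≥ 2; CP rank is at least every unfolding rank, so rank(T) ≥ 2. (Unfolding ranks only ever bound the CP rank from below — rank(T) can be strictly larger than all of them — so the matching upper bound has to come from an explicit 2-term decomposition.)
Upper bound — finding two terms. Write S_k = T[:,:,k] for the frontal slices: S₀ = [[17, -19], [-3, -39]], S₁ = [[-6, 18], [-6, 18]].
If T = a₁ ⊗ b₁ ⊗ c₁ + a₂ ⊗ b₂ ⊗ c₂ then each S_k = c₁[k]·a₁b₁ᵀ + c₂[k]·a₂b₂ᵀ. S₀ and S₁ are linearly independent, so a₁b₁ᵀ and a₂b₂ᵀ must span the same plane of matrices: they are the rank-1 matrices of the form x·S₀ + y·S₁.
det(x·S₀ + y·S₁) is −720·x² + 480·xy = (-240)·(3·x − 2·y)(x), vanishing at (x:y) = (2:3) and (0:1).
M₁ = 2·S₀ + 3·S₁ = [[16, 16], [-24, -24]] = 8·[2, -3][1, 1]ᵀ and M₂ = S₁ = [[-6, 18], [-6, 18]] = (-6)·[1, 1][1, -3]ᵀ, so take a₁ = [2, -3], b₁ = [1, 1], a₂ = [1, 1], b₂ = [1, -3].
Each slice is an integer combination of E₁ = a₁b₁ᵀ and E₂ = a₂b₂ᵀ: S₀ = 4·E₁ + 9·E₂, S₁ = −6·E₂; reading off coefficients, c₁ = [4, 0] and c₂ = [9, -6].
Hence T = [2, -3] ⊗ [1, 1] ⊗ [4, 0] + [1, 1] ⊗ [1, -3] ⊗ [9, -6], so rank(T) ≤ 2.
These bounds meet, so rank(T) = 2.
Check entry T[1,0,1] = -6: (-3)·(1)·(0) + (1)·(1)·(-6) = -6.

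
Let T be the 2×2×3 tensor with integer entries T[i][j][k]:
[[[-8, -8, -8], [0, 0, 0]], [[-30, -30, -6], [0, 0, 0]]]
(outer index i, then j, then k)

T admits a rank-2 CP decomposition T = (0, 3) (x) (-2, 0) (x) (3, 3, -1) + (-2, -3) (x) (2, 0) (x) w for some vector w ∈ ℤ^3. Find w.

w = (2, 2, 2)

Subtract the known terms from T to get the rank-1 residual R = (-2, -3) (x) (2, 0) (x) w, so R[i,j,k] = a[i]·b[j]·w[k]. Pick indices with nonzero a[0]·b[0] = (-2)·(2) = -4. Only the fibre through (0,0,·) is needed: R[0,0,:] = T[0,0,:] − Σₗ aₗ[0]bₗ[0]cₗ = [-8, -8, -8] − (0)·(-2)·(3, 3, -1) = [-8, -8, -8]. Then w[k] = R[0,0,k] / -4 for each k, giving w = [-8, -8, -8] / -4 = (2, 2, 2).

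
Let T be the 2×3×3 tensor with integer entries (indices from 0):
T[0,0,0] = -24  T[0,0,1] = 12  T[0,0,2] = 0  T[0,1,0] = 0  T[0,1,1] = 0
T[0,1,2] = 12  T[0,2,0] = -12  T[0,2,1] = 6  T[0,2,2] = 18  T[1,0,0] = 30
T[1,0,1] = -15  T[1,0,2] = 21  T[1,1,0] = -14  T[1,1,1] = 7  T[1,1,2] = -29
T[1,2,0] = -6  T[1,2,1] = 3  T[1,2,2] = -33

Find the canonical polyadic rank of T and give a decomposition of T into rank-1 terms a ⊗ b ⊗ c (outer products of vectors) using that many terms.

rank(T) = 2

Lower bound: the mode-2 unfolding of T (rows indexed by j, columns by (i,k) = (0,0), (0,1), (0,2), (1,0), (1,1), (1,2)) is [[-24, 12, 0, 30, -15, 21], [0, 0, 12, -14, 7, -29], [-12, 6, 18, -6, 3, -33]].
There the 2×2 minor on rows j ∈ {0, 1}, columns (i,k) ∈ {(0,0), (0,2)} is det [[-24, 0], [0, 12]] = -288 ≠ 0, so this unfolding has rank ≥ 2; CP rank is at least every unfolding rank, so rank(T) ≥ 2. (Unfolding ranks only ever bound the CP rank from below — rank(T) can be strictly larger than all of them — so the matching upper bound has to come from an explicit 2-term decomposition.)
Upper bound — finding two terms. Write S_k = T[:,:,k] for the frontal slices: S₀ = [[-24, 0, -12], [30, -14, -6]], S₁ = [[12, 0, 6], [-15, 7, 3]], S₂ = [[0, 12, 18], [21, -29, -33]].
If T = a₁ ⊗ b₁ ⊗ c₁ + a₂ ⊗ b₂ ⊗ c₂ then each S_k = c₁[k]·a₁b₁ᵀ + c₂[k]·a₂b₂ᵀ. S₀ and S₂ are linearly independent, so a₁b₁ᵀ and a₂b₂ᵀ must span the same plane of matrices: they are the rank-1 matrices of the form x·S₀ + y·S₂.
The 2×2 minor of x·S₀ + y·S₂ on rows {0,1}, columns {0,1} is 336·x² + 336·xy − 252·y² = 84·(2·x + 3·y)(2·x − y), vanishing at (x:y) = (3:-2) and (1:2).
M₁ = 3·S₀ − 2·S₂ = [[-72, -24, -72], [48, 16, 48]] = (-8)·(3, -2)(3, 1, 3)ᵀ and M₂ = S₀ + 2·S₂ = [[-24, 24, 24], [72, -72, -72]] = (-24)·(1, -3)(1, -1, -1)ᵀ, so take a₁ = (3, -2), b₁ = (3, 1, 3), a₂ = (1, -3), b₂ = (1, -1, -1).
Each slice is an integer combination of E₁ = a₁b₁ᵀ and E₂ = a₂b₂ᵀ: S₀ = −2·E₁ − 6·E₂, S₁ = E₁ + 3·E₂, S₂ = E₁ − 9·E₂; reading off coefficients, c₁ = (-2, 1, 1) and c₂ = (-6, 3, -9).
Hence T = (3, -2) ⊗ (3, 1, 3) ⊗ (-2, 1, 1) + (1, -3) ⊗ (1, -1, -1) ⊗ (-6, 3, -9), so rank(T) ≤ 2.
These bounds meet, so rank(T) = 2.
Check entry T[1,1,2] = -29: (-2)·(1)·(1) + (-3)·(-1)·(-9) = -29.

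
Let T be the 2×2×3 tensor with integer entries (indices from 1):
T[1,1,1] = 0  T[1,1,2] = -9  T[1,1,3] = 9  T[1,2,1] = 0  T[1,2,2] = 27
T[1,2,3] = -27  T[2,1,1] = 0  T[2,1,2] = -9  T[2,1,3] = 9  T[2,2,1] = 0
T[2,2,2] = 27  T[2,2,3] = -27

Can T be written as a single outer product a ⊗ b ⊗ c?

Yes

If T = a ⊗ b ⊗ c then every fibre of T is a multiple of the corresponding factor, so read the factors off the fibres through the nonzero entry T[1,1,2] = -9.
The mode-1 fibre T[:,1,2] = [-9, -9] gives a = [1, 1] (primitive direction); the mode-2 fibre T[1,:,2] = [-9, 27] gives b = [1, -3]; then c[k] = T[1,1,k] / (a[1]·b[1]) = [0, -9, 9] / 1 = [0, -9, 9].
Expanding [1, 1] ⊗ [1, -3] ⊗ [0, -9, 9] reproduces all 12 entries of T, so T = [1, 1] ⊗ [1, -3] ⊗ [0, -9, 9] and rank(T) ≤ 1.
Equivalently every frontal slice T[:,:,k] is c[k] times the rank-1 matrix [1, 1] ⊗ [1, -3]. So T has rank 1 (it is nonzero).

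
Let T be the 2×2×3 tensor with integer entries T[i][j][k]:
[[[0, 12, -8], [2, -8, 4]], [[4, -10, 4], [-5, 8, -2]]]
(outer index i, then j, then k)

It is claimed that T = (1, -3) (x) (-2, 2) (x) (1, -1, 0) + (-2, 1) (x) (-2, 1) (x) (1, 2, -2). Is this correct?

Reconstruct entry (0,0,0) from the claimed factors: Σₗ aₗ[0]bₗ[0]cₗ[0] = (1)·(-2)·(1) + (-2)·(-2)·(1) = 2, but T[0,0,0] = 0. The claim is false.

No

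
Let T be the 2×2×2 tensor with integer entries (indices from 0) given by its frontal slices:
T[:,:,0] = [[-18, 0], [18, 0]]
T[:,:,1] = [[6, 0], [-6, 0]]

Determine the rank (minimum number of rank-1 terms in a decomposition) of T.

Lower bound: T ≠ 0 (e.g. T[0,0,0] = -18), so rank(T) ≥ 1.
Upper bound: if T = a ⊗ b ⊗ c then every fibre of T is a multiple of the corresponding factor, so read the factors off the fibres through the nonzero entry T[0,0,0] = -18.
The mode-1 fibre T[:,0,0] = [-18, 18] gives a = [1, -1] (primitive direction); the mode-2 fibre T[0,:,0] = [-18, 0] gives b = [1, 0]; then c[k] = T[0,0,k] / (a[0]·b[0]) = [-18, 6] / 1 = [-18, 6].
Expanding [1, -1] ⊗ [1, 0] ⊗ [-18, 6] reproduces all 8 entries of T, so T = [1, -1] ⊗ [1, 0] ⊗ [-18, 6] and rank(T) ≤ 1.
These bounds meet, so rank(T) = 1.

1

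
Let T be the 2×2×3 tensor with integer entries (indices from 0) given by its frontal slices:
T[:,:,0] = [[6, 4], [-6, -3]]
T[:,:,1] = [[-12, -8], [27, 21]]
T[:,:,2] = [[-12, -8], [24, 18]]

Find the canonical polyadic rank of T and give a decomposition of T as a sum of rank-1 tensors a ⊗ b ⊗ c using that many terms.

rank(T) = 2

Lower bound: in the mode-3 unfolding of T (rows indexed by k, columns by (i,j)) the 2×2 minor on rows k ∈ {0, 1}, columns (i,j) ∈ {(0,0), (1,0)} is det [[6, -6], [-12, 27]] = 90 ≠ 0, so that unfolding has rank ≥ 2 and hence rank(T) ≥ 2 (CP rank is at least every unfolding rank, though it can be larger).
Upper bound: with S_k = T[:,:,k], the two rank-1 terms a₁b₁ᵀ, a₂b₂ᵀ are the rank-1 members of the pencil x·S₀ + y·S₁.
det(x·S₀ + y·S₁) is 6·x² + 6·xy − 36·y² = 6·(x + 3·y)(x − 2·y), vanishing at (x:y) = (3:-1) and (2:1).
M₁ = 3·S₀ − S₁ = [[30, 20], [-45, -30]] = 5·[2, -3][3, 2]ᵀ and M₂ = 2·S₀ + S₁ = [[0, 0], [15, 15]] = 15·[0, 1][1, 1]ᵀ, so take a₁ = [2, -3], b₁ = [3, 2], a₂ = [0, 1], b₂ = [1, 1].
Each slice is an integer combination of E₁ = a₁b₁ᵀ and E₂ = a₂b₂ᵀ: S₀ = E₁ + 3·E₂, S₁ = −2·E₁ + 9·E₂, S₂ = −2·E₁ + 6·E₂; reading off coefficients, c₁ = [1, -2, -2] and c₂ = [3, 9, 6].
Hence T = [2, -3] ⊗ [3, 2] ⊗ [1, -2, -2] + [0, 1] ⊗ [1, 1] ⊗ [3, 9, 6], so rank(T) ≤ 2.
These bounds meet, so rank(T) = 2.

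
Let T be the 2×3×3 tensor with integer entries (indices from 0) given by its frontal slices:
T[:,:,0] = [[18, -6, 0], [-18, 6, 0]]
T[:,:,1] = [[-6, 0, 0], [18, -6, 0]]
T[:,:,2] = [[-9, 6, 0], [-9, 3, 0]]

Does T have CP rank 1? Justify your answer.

The mode-2 unfolding of T (rows indexed by j, columns by (i,k) = (0,0), (0,1), (0,2), (1,0), (1,1), (1,2)) is [[18, -6, -9, -18, 18, -9], [-6, 0, 6, 6, -6, 3], [0, 0, 0, 0, 0, 0]].
There the 2×2 minor on rows j ∈ {0, 1}, columns (i,k) ∈ {(0,0), (0,1)} is det [[18, -6], [-6, 0]] = -36 ≠ 0, so this unfolding has rank ≥ 2; CP rank is at least every unfolding rank, so rank(T) ≥ 2.
In particular rank(T) ≥ 2 > 1, so T is not rank-1.

No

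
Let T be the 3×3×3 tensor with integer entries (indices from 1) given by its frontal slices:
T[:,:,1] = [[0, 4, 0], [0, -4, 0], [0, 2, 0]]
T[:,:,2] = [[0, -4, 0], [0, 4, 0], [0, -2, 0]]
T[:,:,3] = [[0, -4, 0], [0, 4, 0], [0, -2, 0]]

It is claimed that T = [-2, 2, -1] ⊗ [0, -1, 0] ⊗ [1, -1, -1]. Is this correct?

No

Reconstruct entry (1,2,1) from the claimed factors: Σₗ aₗ[1]bₗ[2]cₗ[1] = (-2)·(-1)·(1) = 2, but T[1,2,1] = 4. The claim is false.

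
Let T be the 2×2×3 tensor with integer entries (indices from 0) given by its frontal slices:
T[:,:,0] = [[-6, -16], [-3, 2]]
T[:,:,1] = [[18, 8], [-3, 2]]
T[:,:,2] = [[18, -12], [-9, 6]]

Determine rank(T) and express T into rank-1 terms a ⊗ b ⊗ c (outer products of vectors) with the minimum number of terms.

rank(T) = 2

Lower bound: in the mode-1 unfolding of T (rows indexed by i, columns by (j,k)) the 2×2 minor on rows i ∈ {0, 1}, columns (j,k) ∈ {(0,0), (0,1)} is det [[-6, 18], [-3, -3]] = 72 ≠ 0, so that unfolding has rank ≥ 2 and hence rank(T) ≥ 2 (CP rank is at least every unfolding rank, though it can be larger).
Upper bound: with S_k = T[:,:,k], the two rank-1 terms a₁b₁ᵀ, a₂b₂ᵀ are the rank-1 members of the pencil x·S₀ + y·S₁.
det(x·S₀ + y·S₁) is −60·x² + 60·y² = (-60)·(x − y)(x + y), vanishing at (x:y) = (1:1) and (1:-1).
M₁ = S₀ + S₁ = [[12, -8], [-6, 4]] = 2·(2, -1)(3, -2)ᵀ and M₂ = S₀ − S₁ = [[-24, -24], [0, 0]] = (-24)·(1, 0)(1, 1)ᵀ, so take a₁ = (2, -1), b₁ = (3, -2), a₂ = (1, 0), b₂ = (1, 1).
Each slice is an integer combination of E₁ = a₁b₁ᵀ and E₂ = a₂b₂ᵀ: S₀ = E₁ − 12·E₂, S₁ = E₁ + 12·E₂, S₂ = 3·E₁; reading off coefficients, c₁ = (1, 1, 3) and c₂ = (-12, 12, 0).
Hence T = (2, -1) ⊗ (3, -2) ⊗ (1, 1, 3) + (1, 0) ⊗ (1, 1) ⊗ (-12, 12, 0), so rank(T) ≤ 2.
These bounds meet, so rank(T) = 2.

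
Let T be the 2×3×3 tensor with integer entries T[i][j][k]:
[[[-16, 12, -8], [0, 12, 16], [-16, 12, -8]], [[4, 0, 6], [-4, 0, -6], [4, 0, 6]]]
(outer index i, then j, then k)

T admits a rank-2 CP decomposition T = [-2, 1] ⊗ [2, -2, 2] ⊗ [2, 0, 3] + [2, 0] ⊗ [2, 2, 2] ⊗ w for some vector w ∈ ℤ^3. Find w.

w = [-2, 3, 1]

Subtract the known terms from T to get the rank-1 residual R = [2, 0] ⊗ [2, 2, 2] ⊗ w, so R[i,j,k] = a[i]·b[j]·w[k]. Pick indices with nonzero a[0]·b[0] = (2)·(2) = 4. Only the fibre through (0,0,·) is needed: R[0,0,:] = T[0,0,:] − Σₗ aₗ[0]bₗ[0]cₗ = [-16, 12, -8] − (-2)·(2)·[2, 0, 3] = [-8, 12, 4]. Then w[k] = R[0,0,k] / 4 for each k, giving w = [-8, 12, 4] / 4 = [-2, 3, 1].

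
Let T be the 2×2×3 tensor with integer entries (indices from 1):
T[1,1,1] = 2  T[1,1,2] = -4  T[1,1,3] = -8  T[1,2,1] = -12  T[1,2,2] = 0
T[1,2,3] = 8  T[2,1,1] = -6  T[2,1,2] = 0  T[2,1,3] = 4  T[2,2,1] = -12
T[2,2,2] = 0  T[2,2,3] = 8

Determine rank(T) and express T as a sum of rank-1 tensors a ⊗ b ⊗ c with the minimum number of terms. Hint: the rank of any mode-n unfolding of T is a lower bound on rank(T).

rank(T) = 2

Lower bound: the mode-3 unfolding of T (rows indexed by k, columns by (i,j) = (1,1), (1,2), (2,1), (2,2)) is [[2, -12, -6, -12], [-4, 0, 0, 0], [-8, 8, 4, 8]].
There the 2×2 minor on rows k ∈ {1, 2}, columns (i,j) ∈ {(1,1), (1,2)} is det [[2, -12], [-4, 0]] = -48 ≠ 0, so this unfolding has rank ≥ 2; CP rank is at least every unfolding rank, so rank(T) ≥ 2. (Unfolding ranks only ever bound the CP rank from below — rank(T) can be strictly larger than all of them — so the matching upper bound has to come from an explicit 2-term decomposition.)
Upper bound — finding two terms. Write S_k = T[:,:,k] for the frontal slices: S₁ = [[2, -12], [-6, -12]], S₂ = [[-4, 0], [0, 0]], S₃ = [[-8, 8], [4, 8]].
If T = a₁ ⊗ b₁ ⊗ c₁ + a₂ ⊗ b₂ ⊗ c₂ then each S_k = c₁[k]·a₁b₁ᵀ + c₂[k]·a₂b₂ᵀ. S₁ and S₂ are linearly independent, so a₁b₁ᵀ and a₂b₂ᵀ must span the same plane of matrices: they are the rank-1 matrices of the form x·S₁ + y·S₂.
det(x·S₁ + y·S₂) is −96·x² + 48·xy = (-48)·(2·x − y)(x), vanishing at (x:y) = (1:2) and (0:1).
M₁ = S₁ + 2·S₂ = [[-6, -12], [-6, -12]] = (-6)·[1, 1][1, 2]ᵀ and M₂ = S₂ = [[-4, 0], [0, 0]] = (-4)·[1, 0][1, 0]ᵀ, so take a₁ = [1, 1], b₁ = [1, 2], a₂ = [1, 0], b₂ = [1, 0].
Each slice is an integer combination of E₁ = a₁b₁ᵀ and E₂ = a₂b₂ᵀ: S₁ = −6·E₁ + 8·E₂, S₂ = −4·E₂, S₃ = 4·E₁ − 12·E₂; reading off coefficients, c₁ = [-6, 0, 4] and c₂ = [8, -4, -12].
Hence T = [1, 1] ⊗ [1, 2] ⊗ [-6, 0, 4] + [1, 0] ⊗ [1, 0] ⊗ [8, -4, -12], so rank(T) ≤ 2.
These bounds meet, so rank(T) = 2.
Check entry T[2,1,1] = -6: (1)·(1)·(-6) + (0)·(1)·(8) = -6.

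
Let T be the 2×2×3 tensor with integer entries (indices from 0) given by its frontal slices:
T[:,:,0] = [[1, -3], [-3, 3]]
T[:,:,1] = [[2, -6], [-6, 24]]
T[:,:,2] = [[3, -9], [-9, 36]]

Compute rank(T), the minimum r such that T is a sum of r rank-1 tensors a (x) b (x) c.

2

Lower bound: the mode-3 unfolding of T (rows indexed by k, columns by (i,j) = (0,0), (0,1), (1,0), (1,1)) is [[1, -3, -3, 3], [2, -6, -6, 24], [3, -9, -9, 36]].
There the 2×2 minor on rows k ∈ {0, 1}, columns (i,j) ∈ {(0,0), (1,1)} is det [[1, 3], [2, 24]] = 18 ≠ 0, so this unfolding has rank ≥ 2; CP rank is at least every unfolding rank, so rank(T) ≥ 2. (Unfolding ranks only ever bound the CP rank from below — rank(T) can be strictly larger than all of them — so the matching upper bound has to come from an explicit 2-term decomposition.)
Upper bound — finding two terms. Write S_k = T[:,:,k] for the frontal slices: S₀ = [[1, -3], [-3, 3]], S₁ = [[2, -6], [-6, 24]], S₂ = [[3, -9], [-9, 36]].
If T = a₁ (x) b₁ (x) c₁ + a₂ (x) b₂ (x) c₂ then each S_k = c₁[k]·a₁b₁ᵀ + c₂[k]·a₂b₂ᵀ. S₀ and S₁ are linearly independent, so a₁b₁ᵀ and a₂b₂ᵀ must span the same plane of matrices: they are the rank-1 matrices of the form x·S₀ + y·S₁.
det(x·S₀ + y·S₁) is −6·x² − 6·xy + 12·y² = (-6)·(x + 2·y)(x − y), vanishing at (x:y) = (2:-1) and (1:1).
M₁ = 2·S₀ − S₁ = [[0, 0], [0, -18]] = (-18)·(0, 1)(0, 1)ᵀ and M₂ = S₀ + S₁ = [[3, -9], [-9, 27]] = 3·(1, -3)(1, -3)ᵀ, so take a₁ = (0, 1), b₁ = (0, 1), a₂ = (1, -3), b₂ = (1, -3).
Each slice is an integer combination of E₁ = a₁b₁ᵀ and E₂ = a₂b₂ᵀ: S₀ = −6·E₁ + E₂, S₁ = 6·E₁ + 2·E₂, S₂ = 9·E₁ + 3·E₂; reading off coefficients, c₁ = (-6, 6, 9) and c₂ = (1, 2, 3).
Hence T = (0, 1) (x) (0, 1) (x) (-6, 6, 9) + (1, -3) (x) (1, -3) (x) (1, 2, 3), so rank(T) ≤ 2.
These bounds meet, so rank(T) = 2.
Check entry T[1,1,1] = 24: (1)·(1)·(6) + (-3)·(-3)·(2) = 24.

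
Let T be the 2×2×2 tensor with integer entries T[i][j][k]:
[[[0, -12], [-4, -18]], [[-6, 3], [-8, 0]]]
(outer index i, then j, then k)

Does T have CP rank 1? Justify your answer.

No

The mode-1 unfolding of T (rows indexed by i, columns by (j,k) = (0,0), (0,1), (1,0), (1,1)) is [[0, -12, -4, -18], [-6, 3, -8, 0]].
There the 2×2 minor on rows i ∈ {0, 1}, columns (j,k) ∈ {(0,0), (0,1)} is det [[0, -12], [-6, 3]] = -72 ≠ 0, so this unfolding has rank ≥ 2; CP rank is at least every unfolding rank, so rank(T) ≥ 2.
In particular rank(T) ≥ 2 > 1, so T is not rank-1.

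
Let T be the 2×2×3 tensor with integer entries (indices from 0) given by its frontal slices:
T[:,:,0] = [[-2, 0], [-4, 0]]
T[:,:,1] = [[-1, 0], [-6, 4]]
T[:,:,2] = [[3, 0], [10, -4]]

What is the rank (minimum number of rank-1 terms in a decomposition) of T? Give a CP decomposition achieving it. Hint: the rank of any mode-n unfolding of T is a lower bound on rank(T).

Lower bound: in the mode-3 unfolding of T (rows indexed by k, columns by (i,j)) the 2×2 minor on rows k ∈ {0, 1}, columns (i,j) ∈ {(0,0), (1,0)} is det [[-2, -4], [-1, -6]] = 8 ≠ 0, so that unfolding has rank ≥ 2 and hence rank(T) ≥ 2 (CP rank is at least every unfolding rank, though it can be larger).
Upper bound: with S_k = T[:,:,k], the two rank-1 terms a₁b₁ᵀ, a₂b₂ᵀ are the rank-1 members of the pencil x·S₀ + y·S₁.
det(x·S₀ + y·S₁) is −8·xy − 4·y² = (-4)·(y)(2·x + y), vanishing at (x:y) = (1:0) and (1:-2).
M₁ = S₀ = [[-2, 0], [-4, 0]] = (-2)·(1, 2)(1, 0)ᵀ and M₂ = S₀ − 2·S₁ = [[0, 0], [8, -8]] = 8·(0, 1)(1, -1)ᵀ, so take a₁ = (1, 2), b₁ = (1, 0), a₂ = (0, 1), b₂ = (1, -1).
Each slice is an integer combination of E₁ = a₁b₁ᵀ and E₂ = a₂b₂ᵀ: S₀ = −2·E₁, S₁ = −E₁ − 4·E₂, S₂ = 3·E₁ + 4·E₂; reading off coefficients, c₁ = (-2, -1, 3) and c₂ = (0, -4, 4).
Hence T = (1, 2) ⊗ (1, 0) ⊗ (-2, -1, 3) + (0, 1) ⊗ (1, -1) ⊗ (0, -4, 4), so rank(T) ≤ 2.
These bounds meet, so rank(T) = 2.

rank(T) = 2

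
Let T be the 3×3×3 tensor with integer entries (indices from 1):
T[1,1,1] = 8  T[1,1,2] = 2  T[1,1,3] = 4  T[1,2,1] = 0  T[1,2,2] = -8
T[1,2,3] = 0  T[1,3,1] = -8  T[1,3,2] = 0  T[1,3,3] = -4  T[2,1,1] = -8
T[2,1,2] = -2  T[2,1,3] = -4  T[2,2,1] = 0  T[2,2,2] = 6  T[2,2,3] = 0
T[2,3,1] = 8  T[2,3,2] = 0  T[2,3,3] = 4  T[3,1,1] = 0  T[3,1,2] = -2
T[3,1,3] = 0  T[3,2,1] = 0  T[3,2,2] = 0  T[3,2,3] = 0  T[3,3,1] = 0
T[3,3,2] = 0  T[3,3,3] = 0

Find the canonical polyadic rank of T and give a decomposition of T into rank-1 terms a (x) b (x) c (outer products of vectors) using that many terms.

Lower bound: the mode-2 unfolding of T (rows indexed by j, columns by (i,k) = (1,1), (1,2), (1,3), (2,1), (2,2), (2,3), (3,1), (3,2), (3,3)) is [[8, 2, 4, -8, -2, -4, 0, -2, 0], [0, -8, 0, 0, 6, 0, 0, 0, 0], [-8, 0, -4, 8, 0, 4, 0, 0, 0]].
There the 3×3 minor on rows j ∈ {1, 2, 3}, columns (i,k) ∈ {(1,1), (1,2), (2,2)} is det [[8, 2, -2], [0, -8, 6], [-8, 0, 0]] = 32 ≠ 0, so this unfolding has rank ≥ 3; CP rank is at least every unfolding rank, so rank(T) ≥ 3. (Unfolding ranks only ever bound the CP rank from below — rank(T) can be strictly larger than all of them — so the matching upper bound has to come from an explicit 3-term decomposition.)
Upper bound: T is a sum of 3 rank-1 terms, T = [1, -1, -1] (x) [1, -2, 0] (x) [0, 2, 0] + [1, -1, 0] (x) [1, 0, -1] (x) [8, 0, 4] + [2, -1, 2] (x) [0, 1, 0] (x) [0, -2, 0] (one valid choice — decompositions are not unique — normalised so each a, b is primitive with positive first nonzero entry; check it by expanding all entries), so rank(T) ≤ 3.
These bounds meet, so rank(T) = 3.

rank(T) = 3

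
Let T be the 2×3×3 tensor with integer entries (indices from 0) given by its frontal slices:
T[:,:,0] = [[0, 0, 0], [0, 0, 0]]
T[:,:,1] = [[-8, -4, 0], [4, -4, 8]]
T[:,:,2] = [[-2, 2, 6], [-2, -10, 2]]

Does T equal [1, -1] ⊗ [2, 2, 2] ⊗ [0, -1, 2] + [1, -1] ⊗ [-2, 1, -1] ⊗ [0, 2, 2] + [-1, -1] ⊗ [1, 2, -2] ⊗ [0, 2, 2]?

Reconstruct entrywise from the claimed factors. For example, T[0,1,2] = 2 and Σₗ aₗ[0]bₗ[1]cₗ[2] = (1)·(2)·(2) + (1)·(1)·(2) + (-1)·(2)·(2) = 2; checking all 18 entries, every one matches. The claim holds.

Yes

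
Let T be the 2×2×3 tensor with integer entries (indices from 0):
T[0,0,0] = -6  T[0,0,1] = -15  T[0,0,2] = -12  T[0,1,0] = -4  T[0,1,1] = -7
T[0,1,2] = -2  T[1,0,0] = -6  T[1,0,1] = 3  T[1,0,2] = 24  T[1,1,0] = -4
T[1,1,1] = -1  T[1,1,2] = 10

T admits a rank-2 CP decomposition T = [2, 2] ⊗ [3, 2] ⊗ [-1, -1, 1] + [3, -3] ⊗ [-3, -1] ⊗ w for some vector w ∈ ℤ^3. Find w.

Subtract the known terms from T to get the rank-1 residual R = [3, -3] ⊗ [-3, -1] ⊗ w, so R[i,j,k] = a[i]·b[j]·w[k]. Pick indices with nonzero a[0]·b[0] = (3)·(-3) = -9. Only the fibre through (0,0,·) is needed: R[0,0,:] = T[0,0,:] − Σₗ aₗ[0]bₗ[0]cₗ = [-6, -15, -12] − (2)·(3)·[-1, -1, 1] = [0, -9, -18]. Then w[k] = R[0,0,k] / -9 for each k, giving w = [0, -9, -18] / -9 = [0, 1, 2].

w = [0, 1, 2]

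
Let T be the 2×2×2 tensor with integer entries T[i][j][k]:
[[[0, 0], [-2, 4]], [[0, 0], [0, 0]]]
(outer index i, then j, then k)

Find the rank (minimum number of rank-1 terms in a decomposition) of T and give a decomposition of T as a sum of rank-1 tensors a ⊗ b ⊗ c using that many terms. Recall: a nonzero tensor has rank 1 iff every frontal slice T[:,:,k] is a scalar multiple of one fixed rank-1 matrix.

Lower bound: T ≠ 0 (e.g. T[0,1,0] = -2), so rank(T) ≥ 1.
Upper bound: the mode-1 fibre T[:,1,0] = [-2, 0] gives a = [1, 0] (primitive direction); the mode-2 fibre T[0,:,0] = [0, -2] gives b = [0, 1]; then c[k] = T[0,1,k] / (a[0]·b[1]) = [-2, 4] / 1 = [-2, 4].
Expanding [1, 0] ⊗ [0, 1] ⊗ [-2, 4] reproduces all 8 entries of T, so T = [1, 0] ⊗ [0, 1] ⊗ [-2, 4] and rank(T) ≤ 1.
These bounds meet, so rank(T) = 1.

rank(T) = 1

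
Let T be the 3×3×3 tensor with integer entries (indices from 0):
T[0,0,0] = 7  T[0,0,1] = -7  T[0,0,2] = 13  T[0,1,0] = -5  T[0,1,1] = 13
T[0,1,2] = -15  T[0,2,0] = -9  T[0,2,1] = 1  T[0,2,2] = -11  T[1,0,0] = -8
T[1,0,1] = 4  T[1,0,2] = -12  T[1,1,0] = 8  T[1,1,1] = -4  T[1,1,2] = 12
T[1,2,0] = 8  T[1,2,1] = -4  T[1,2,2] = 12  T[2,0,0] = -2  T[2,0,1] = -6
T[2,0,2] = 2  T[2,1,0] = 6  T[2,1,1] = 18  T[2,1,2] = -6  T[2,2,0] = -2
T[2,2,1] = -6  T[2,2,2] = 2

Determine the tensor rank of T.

2

Lower bound: in the mode-1 unfolding of T (rows indexed by i, columns by (j,k)) the 2×2 minor on rows i ∈ {0, 1}, columns (j,k) ∈ {(0,0), (0,1)} is det [[7, -7], [-8, 4]] = -28 ≠ 0, so that unfolding has rank ≥ 2 and hence rank(T) ≥ 2 (CP rank is at least every unfolding rank, though it can be larger).
Upper bound: with S_k = T[:,:,k], the two rank-1 terms a₁b₁ᵀ, a₂b₂ᵀ are the rank-1 members of the pencil x·S₀ + y·S₁.
The 2×2 minor of x·S₀ + y·S₁ on rows {0,1}, columns {0,1} is 16·x² + 40·xy − 24·y² = 8·(x + 3·y)(2·x − y), vanishing at (x:y) = (3:-1) and (1:2).
M₁ = 3·S₀ − S₁ = [[28, -28, -28], [-28, 28, 28], [0, 0, 0]] = 28·[1, -1, 0][1, -1, -1]ᵀ and M₂ = S₀ + 2·S₁ = [[-7, 21, -7], [0, 0, 0], [-14, 42, -14]] = (-7)·[1, 0, 2][1, -3, 1]ᵀ, so take a₁ = [1, -1, 0], b₁ = [1, -1, -1], a₂ = [1, 0, 2], b₂ = [1, -3, 1].
Each slice is an integer combination of E₁ = a₁b₁ᵀ and E₂ = a₂b₂ᵀ: S₀ = 8·E₁ − E₂, S₁ = −4·E₁ − 3·E₂, S₂ = 12·E₁ + E₂; reading off coefficients, c₁ = [8, -4, 12] and c₂ = [-1, -3, 1].
Hence T = [1, -1, 0] ⊗ [1, -1, -1] ⊗ [8, -4, 12] + [1, 0, 2] ⊗ [1, -3, 1] ⊗ [-1, -3, 1], so rank(T) ≤ 2.
These bounds meet, so rank(T) = 2.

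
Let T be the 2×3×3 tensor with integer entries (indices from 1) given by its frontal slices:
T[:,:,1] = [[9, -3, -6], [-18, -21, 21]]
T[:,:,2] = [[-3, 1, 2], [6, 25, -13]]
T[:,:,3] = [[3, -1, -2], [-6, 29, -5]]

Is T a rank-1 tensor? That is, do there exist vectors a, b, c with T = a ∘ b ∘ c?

No

The mode-1 unfolding of T (rows indexed by i, columns by (j,k) = (1,1), (1,2), (1,3), (2,1), (2,2), (2,3), (3,1), (3,2), (3,3)) is [[9, -3, 3, -3, 1, -1, -6, 2, -2], [-18, 6, -6, -21, 25, 29, 21, -13, -5]].
There the 2×2 minor on rows i ∈ {1, 2}, columns (j,k) ∈ {(1,1), (2,1)} is det [[9, -3], [-18, -21]] = -243 ≠ 0, so this unfolding has rank ≥ 2; CP rank is at least every unfolding rank, so rank(T) ≥ 2.
In particular rank(T) ≥ 2 > 1, so T is not rank-1.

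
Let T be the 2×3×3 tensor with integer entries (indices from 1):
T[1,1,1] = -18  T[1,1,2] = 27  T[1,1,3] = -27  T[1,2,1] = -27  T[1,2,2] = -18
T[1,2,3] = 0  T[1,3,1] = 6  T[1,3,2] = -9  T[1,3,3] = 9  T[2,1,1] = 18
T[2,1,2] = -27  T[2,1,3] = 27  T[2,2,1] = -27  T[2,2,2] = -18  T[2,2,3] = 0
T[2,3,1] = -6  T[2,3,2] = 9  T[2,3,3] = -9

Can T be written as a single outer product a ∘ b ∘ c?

No

The mode-3 unfolding of T (rows indexed by k, columns by (i,j) = (1,1), (1,2), (1,3), (2,1), (2,2), (2,3)) is [[-18, -27, 6, 18, -27, -6], [27, -18, -9, -27, -18, 9], [-27, 0, 9, 27, 0, -9]].
There the 2×2 minor on rows k ∈ {1, 2}, columns (i,j) ∈ {(1,1), (1,2)} is det [[-18, -27], [27, -18]] = 1053 ≠ 0, so this unfolding has rank ≥ 2; CP rank is at least every unfolding rank, so rank(T) ≥ 2.
In particular rank(T) ≥ 2 > 1, so T is not rank-1.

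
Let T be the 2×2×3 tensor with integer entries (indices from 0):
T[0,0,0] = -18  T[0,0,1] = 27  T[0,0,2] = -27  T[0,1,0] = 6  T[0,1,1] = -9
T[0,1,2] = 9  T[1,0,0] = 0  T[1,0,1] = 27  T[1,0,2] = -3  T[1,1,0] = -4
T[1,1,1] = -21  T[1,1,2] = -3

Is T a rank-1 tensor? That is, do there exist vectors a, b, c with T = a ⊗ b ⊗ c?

No

The mode-1 unfolding of T (rows indexed by i, columns by (j,k) = (0,0), (0,1), (0,2), (1,0), (1,1), (1,2)) is [[-18, 27, -27, 6, -9, 9], [0, 27, -3, -4, -21, -3]].
There the 2×2 minor on rows i ∈ {0, 1}, columns (j,k) ∈ {(0,0), (0,1)} is det [[-18, 27], [0, 27]] = -486 ≠ 0, so this unfolding has rank ≥ 2; CP rank is at least every unfolding rank, so rank(T) ≥ 2.
In particular rank(T) ≥ 2 > 1, so T is not rank-1.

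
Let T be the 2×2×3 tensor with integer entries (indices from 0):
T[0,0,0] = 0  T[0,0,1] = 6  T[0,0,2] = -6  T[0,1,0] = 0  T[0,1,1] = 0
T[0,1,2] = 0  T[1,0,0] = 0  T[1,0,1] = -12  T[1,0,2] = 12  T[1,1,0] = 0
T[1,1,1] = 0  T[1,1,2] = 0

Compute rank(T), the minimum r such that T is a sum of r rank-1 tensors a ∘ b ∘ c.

Lower bound: T ≠ 0 (e.g. T[0,0,1] = 6), so rank(T) ≥ 1.
Upper bound: if T = a ∘ b ∘ c then every fibre of T is a multiple of the corresponding factor, so read the factors off the fibres through the nonzero entry T[0,0,1] = 6.
The mode-1 fibre T[:,0,1] = [6, -12] gives a = [1, -2] (primitive direction); the mode-2 fibre T[0,:,1] = [6, 0] gives b = [1, 0]; then c[k] = T[0,0,k] / (a[0]·b[0]) = [0, 6, -6] / 1 = [0, 6, -6].
Expanding [1, -2] ∘ [1, 0] ∘ [0, 6, -6] reproduces all 12 entries of T, so T = [1, -2] ∘ [1, 0] ∘ [0, 6, -6] and rank(T) ≤ 1.
These bounds meet, so rank(T) = 1.
Check entry T[0,0,0] = 0: (1)·(1)·(0) = 0.

1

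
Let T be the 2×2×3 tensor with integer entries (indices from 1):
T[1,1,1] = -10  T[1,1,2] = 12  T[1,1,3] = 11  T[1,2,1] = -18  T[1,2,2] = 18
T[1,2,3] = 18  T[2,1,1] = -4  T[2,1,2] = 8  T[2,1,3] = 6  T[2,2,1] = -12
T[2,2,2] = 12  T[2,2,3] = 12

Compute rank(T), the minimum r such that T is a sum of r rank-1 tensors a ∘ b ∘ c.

2

Lower bound: the mode-1 unfolding of T (rows indexed by i, columns by (j,k) = (1,1), (1,2), (1,3), (2,1), (2,2), (2,3)) is [[-10, 12, 11, -18, 18, 18], [-4, 8, 6, -12, 12, 12]].
There the 2×2 minor on rows i ∈ {1, 2}, columns (j,k) ∈ {(1,1), (1,2)} is det [[-10, 12], [-4, 8]] = -32 ≠ 0, so this unfolding has rank ≥ 2; CP rank is at least every unfolding rank, so rank(T) ≥ 2. (This is only a lower bound: in general the CP rank may exceed every unfolding rank, so we still need to exhibit 2 rank-1 terms summing to T.)
Upper bound — finding two terms. Write S_k = T[:,:,k] for the frontal slices: S₁ = [[-10, -18], [-4, -12]], S₂ = [[12, 18], [8, 12]], S₃ = [[11, 18], [6, 12]].
If T = a₁ ∘ b₁ ∘ c₁ + a₂ ∘ b₂ ∘ c₂ then each S_k = c₁[k]·a₁b₁ᵀ + c₂[k]·a₂b₂ᵀ. S₁ and S₂ are linearly independent, so a₁b₁ᵀ and a₂b₂ᵀ must span the same plane of matrices: they are the rank-1 matrices of the form x·S₁ + y·S₂.
det(x·S₁ + y·S₂) is 48·x² − 48·xy = 48·(x − y)(x), vanishing at (x:y) = (1:1) and (0:1).
M₁ = S₁ + S₂ = [[2, 0], [4, 0]] = 2·[1, 2][1, 0]ᵀ and M₂ = S₂ = [[12, 18], [8, 12]] = 2·[3, 2][2, 3]ᵀ, so take a₁ = [1, 2], b₁ = [1, 0], a₂ = [3, 2], b₂ = [2, 3].
Each slice is an integer combination of E₁ = a₁b₁ᵀ and E₂ = a₂b₂ᵀ: S₁ = 2·E₁ − 2·E₂, S₂ = 2·E₂, S₃ = −E₁ + 2·E₂; reading off coefficients, c₁ = [2, 0, -1] and c₂ = [-2, 2, 2].
Hence T = [1, 2] ∘ [1, 0] ∘ [2, 0, -1] + [3, 2] ∘ [2, 3] ∘ [-2, 2, 2], so rank(T) ≤ 2.
These bounds meet, so rank(T) = 2.
Check entry T[1,2,1] = -18: (1)·(0)·(2) + (3)·(3)·(-2) = -18.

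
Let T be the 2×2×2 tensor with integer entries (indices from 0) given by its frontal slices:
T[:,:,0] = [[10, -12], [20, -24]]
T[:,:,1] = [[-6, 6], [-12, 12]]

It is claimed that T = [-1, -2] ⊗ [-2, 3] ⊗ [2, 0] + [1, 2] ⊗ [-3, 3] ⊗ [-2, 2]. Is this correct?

Yes

Reconstruct entrywise from the claimed factors. For example, T[0,0,0] = 10 and Σₗ aₗ[0]bₗ[0]cₗ[0] = (-1)·(-2)·(2) + (1)·(-3)·(-2) = 10; checking all 8 entries, every one matches. The claim holds.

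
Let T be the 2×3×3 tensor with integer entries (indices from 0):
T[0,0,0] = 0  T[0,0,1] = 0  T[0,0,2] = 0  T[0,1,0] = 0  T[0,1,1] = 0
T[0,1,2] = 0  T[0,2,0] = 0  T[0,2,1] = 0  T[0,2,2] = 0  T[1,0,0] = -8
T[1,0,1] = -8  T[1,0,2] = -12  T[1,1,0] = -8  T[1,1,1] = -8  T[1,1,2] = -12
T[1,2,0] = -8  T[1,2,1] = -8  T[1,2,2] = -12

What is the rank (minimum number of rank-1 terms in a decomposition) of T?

Lower bound: T ≠ 0 (e.g. T[1,0,0] = -8), so rank(T) ≥ 1.
Upper bound: if T = a ⊗ b ⊗ c then every fibre of T is a multiple of the corresponding factor, so read the factors off the fibres through the nonzero entry T[1,0,0] = -8.
The mode-1 fibre T[:,0,0] = [0, -8] gives a = [0, 1] (primitive direction); the mode-2 fibre T[1,:,0] = [-8, -8, -8] gives b = [1, 1, 1]; then c[k] = T[1,0,k] / (a[1]·b[0]) = [-8, -8, -12] / 1 = [-8, -8, -12].
Expanding [0, 1] ⊗ [1, 1, 1] ⊗ [-8, -8, -12] reproduces all 18 entries of T, so T = [0, 1] ⊗ [1, 1, 1] ⊗ [-8, -8, -12] and rank(T) ≤ 1.
These bounds meet, so rank(T) = 1.

1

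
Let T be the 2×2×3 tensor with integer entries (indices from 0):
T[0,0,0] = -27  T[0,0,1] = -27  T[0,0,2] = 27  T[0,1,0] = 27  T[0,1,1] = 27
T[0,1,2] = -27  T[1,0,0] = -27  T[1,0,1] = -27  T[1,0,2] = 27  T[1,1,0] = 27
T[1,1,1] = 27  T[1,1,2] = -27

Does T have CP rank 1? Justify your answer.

Yes

If T = a ⊗ b ⊗ c then every fibre of T is a multiple of the corresponding factor, so read the factors off the fibres through the nonzero entry T[0,0,0] = -27.
The mode-1 fibre T[:,0,0] = [-27, -27] gives a = [1, 1] (primitive direction); the mode-2 fibre T[0,:,0] = [-27, 27] gives b = [1, -1]; then c[k] = T[0,0,k] / (a[0]·b[0]) = [-27, -27, 27] / 1 = [-27, -27, 27].
Expanding [1, 1] ⊗ [1, -1] ⊗ [-27, -27, 27] reproduces all 12 entries of T, so T = [1, 1] ⊗ [1, -1] ⊗ [-27, -27, 27] and rank(T) ≤ 1.
Equivalently every frontal slice T[:,:,k] is c[k] times the rank-1 matrix [1, 1] ⊗ [1, -1]. So T has rank 1 (it is nonzero).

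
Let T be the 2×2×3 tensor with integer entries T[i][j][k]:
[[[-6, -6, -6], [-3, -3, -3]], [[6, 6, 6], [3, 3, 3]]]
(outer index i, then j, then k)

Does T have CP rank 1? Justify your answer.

If T = a ⊗ b ⊗ c then every fibre of T is a multiple of the corresponding factor, so read the factors off the fibres through the nonzero entry T[0,0,0] = -6.
The mode-1 fibre T[:,0,0] = [-6, 6] gives a = [1, -1] (primitive direction); the mode-2 fibre T[0,:,0] = [-6, -3] gives b = [2, 1]; then c[k] = T[0,0,k] / (a[0]·b[0]) = [-6, -6, -6] / 2 = [-3, -3, -3].
Expanding [1, -1] ⊗ [2, 1] ⊗ [-3, -3, -3] reproduces all 12 entries of T, so T = [1, -1] ⊗ [2, 1] ⊗ [-3, -3, -3] and rank(T) ≤ 1.
Equivalently every frontal slice T[:,:,k] is c[k] times the rank-1 matrix [1, -1] ⊗ [2, 1]. So T has rank 1 (it is nonzero).

Yes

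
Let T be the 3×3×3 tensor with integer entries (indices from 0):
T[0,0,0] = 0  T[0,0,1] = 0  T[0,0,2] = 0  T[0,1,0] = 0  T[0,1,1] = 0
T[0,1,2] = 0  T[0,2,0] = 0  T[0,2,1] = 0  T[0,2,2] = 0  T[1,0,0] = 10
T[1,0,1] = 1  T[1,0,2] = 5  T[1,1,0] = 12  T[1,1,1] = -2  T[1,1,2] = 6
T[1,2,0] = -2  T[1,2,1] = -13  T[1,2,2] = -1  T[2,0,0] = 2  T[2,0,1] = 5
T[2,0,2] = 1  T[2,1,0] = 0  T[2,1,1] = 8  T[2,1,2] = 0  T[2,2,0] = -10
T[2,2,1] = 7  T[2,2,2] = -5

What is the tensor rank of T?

2

Lower bound: in the mode-2 unfolding of T (rows indexed by j, columns by (i,k)) the 2×2 minor on rows j ∈ {0, 1}, columns (i,k) ∈ {(1,0), (1,1)} is det [[10, 1], [12, -2]] = -32 ≠ 0, so that unfolding has rank ≥ 2 and hence rank(T) ≥ 2 (CP rank is at least every unfolding rank, though it can be larger).
Upper bound: with S_k = T[:,:,k], the two rank-1 terms a₁b₁ᵀ, a₂b₂ᵀ are the rank-1 members of the pencil x·S₀ + y·S₁.
The 2×2 minor of x·S₀ + y·S₁ on rows {1,2}, columns {0,1} is −24·x² + 24·xy + 18·y² = (-6)·(2·x − 3·y)(2·x + y), vanishing at (x:y) = (3:2) and (1:-2).
M₁ = 3·S₀ + 2·S₁ = [[0, 0, 0], [32, 32, -32], [16, 16, -16]] = 16·[0, 2, 1][1, 1, -1]ᵀ and M₂ = S₀ − 2·S₁ = [[0, 0, 0], [8, 16, 24], [-8, -16, -24]] = 8·[0, 1, -1][1, 2, 3]ᵀ, so take a₁ = [0, 2, 1], b₁ = [1, 1, -1], a₂ = [0, 1, -1], b₂ = [1, 2, 3].
Each slice is an integer combination of E₁ = a₁b₁ᵀ and E₂ = a₂b₂ᵀ: S₀ = 4·E₁ + 2·E₂, S₁ = 2·E₁ − 3·E₂, S₂ = 2·E₁ + E₂; reading off coefficients, c₁ = [4, 2, 2] and c₂ = [2, -3, 1].
Hence T = [0, 2, 1] ⊗ [1, 1, -1] ⊗ [4, 2, 2] + [0, 1, -1] ⊗ [1, 2, 3] ⊗ [2, -3, 1], so rank(T) ≤ 2.
These bounds meet, so rank(T) = 2.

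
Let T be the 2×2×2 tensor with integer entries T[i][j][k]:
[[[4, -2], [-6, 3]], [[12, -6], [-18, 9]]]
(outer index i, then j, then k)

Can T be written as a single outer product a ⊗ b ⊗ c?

The mode-1 fibre T[:,0,0] = [4, 12] gives a = (1, 3) (primitive direction); the mode-2 fibre T[0,:,0] = [4, -6] gives b = (2, -3); then c[k] = T[0,0,k] / (a[0]·b[0]) = [4, -2] / 2 = (2, -1).
Expanding (1, 3) ⊗ (2, -3) ⊗ (2, -1) reproduces all 8 entries of T, so T = (1, 3) ⊗ (2, -3) ⊗ (2, -1) and rank(T) ≤ 1.
Equivalently every frontal slice T[:,:,k] is c[k] times the rank-1 matrix (1, 3) ⊗ (2, -3). So T has rank 1 (it is nonzero).

Yes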